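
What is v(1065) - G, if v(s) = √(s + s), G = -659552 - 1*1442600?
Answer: 2102152 + √2130 ≈ 2.1022e+6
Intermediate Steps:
G = -2102152 (G = -659552 - 1442600 = -2102152)
v(s) = √2*√s (v(s) = √(2*s) = √2*√s)
v(1065) - G = √2*√1065 - 1*(-2102152) = √2130 + 2102152 = 2102152 + √2130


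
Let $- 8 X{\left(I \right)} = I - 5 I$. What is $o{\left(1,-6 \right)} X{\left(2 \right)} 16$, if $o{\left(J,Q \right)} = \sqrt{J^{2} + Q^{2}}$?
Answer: $16 \sqrt{37} \approx 97.324$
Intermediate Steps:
$X{\left(I \right)} = \frac{I}{2}$ ($X{\left(I \right)} = - \frac{I - 5 I}{8} = - \frac{\left(-4\right) I}{8} = \frac{I}{2}$)
$o{\left(1,-6 \right)} X{\left(2 \right)} 16 = \sqrt{1^{2} + \left(-6\right)^{2}} \cdot \frac{1}{2} \cdot 2 \cdot 16 = \sqrt{1 + 36} \cdot 1 \cdot 16 = \sqrt{37} \cdot 1 \cdot 16 = \sqrt{37} \cdot 16 = 16 \sqrt{37}$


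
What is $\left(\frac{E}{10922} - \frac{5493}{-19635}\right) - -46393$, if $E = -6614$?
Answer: $\frac{1658178327061}{35742245} \approx 46393.0$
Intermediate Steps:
$\left(\frac{E}{10922} - \frac{5493}{-19635}\right) - -46393 = \left(- \frac{6614}{10922} - \frac{5493}{-19635}\right) - -46393 = \left(\left(-6614\right) \frac{1}{10922} - - \frac{1831}{6545}\right) + 46393 = \left(- \frac{3307}{5461} + \frac{1831}{6545}\right) + 46393 = - \frac{11645224}{35742245} + 46393 = \frac{1658178327061}{35742245}$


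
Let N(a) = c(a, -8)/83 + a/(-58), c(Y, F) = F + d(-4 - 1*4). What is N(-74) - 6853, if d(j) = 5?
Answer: -16492187/2407 ≈ -6851.8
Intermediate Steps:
c(Y, F) = 5 + F (c(Y, F) = F + 5 = 5 + F)
N(a) = -3/83 - a/58 (N(a) = (5 - 8)/83 + a/(-58) = -3*1/83 + a*(-1/58) = -3/83 - a/58)
N(-74) - 6853 = (-3/83 - 1/58*(-74)) - 6853 = (-3/83 + 37/29) - 6853 = 2984/2407 - 6853 = -16492187/2407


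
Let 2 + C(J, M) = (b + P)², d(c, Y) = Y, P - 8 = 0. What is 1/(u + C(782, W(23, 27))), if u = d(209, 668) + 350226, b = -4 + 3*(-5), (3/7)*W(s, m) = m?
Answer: 1/351013 ≈ 2.8489e-6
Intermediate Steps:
P = 8 (P = 8 + 0 = 8)
W(s, m) = 7*m/3
b = -19 (b = -4 - 15 = -19)
u = 350894 (u = 668 + 350226 = 350894)
C(J, M) = 119 (C(J, M) = -2 + (-19 + 8)² = -2 + (-11)² = -2 + 121 = 119)
1/(u + C(782, W(23, 27))) = 1/(350894 + 119) = 1/351013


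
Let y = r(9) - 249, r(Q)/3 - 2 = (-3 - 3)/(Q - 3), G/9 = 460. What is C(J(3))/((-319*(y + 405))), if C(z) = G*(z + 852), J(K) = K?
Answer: -1179900/16907 ≈ -69.788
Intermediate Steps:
G = 4140 (G = 9*460 = 4140)
r(Q) = 6 - 18/(-3 + Q) (r(Q) = 6 + 3*((-3 - 3)/(Q - 3)) = 6 + 3*(-6/(-3 + Q)) = 6 - 18/(-3 + Q))
C(z) = 3527280 + 4140*z (C(z) = 4140*(z + 852) = 4140*(852 + z) = 3527280 + 4140*z)
y = -246 (y = 6*(-6 + 9)/(-3 + 9) - 249 = 6*3/6 - 249 = 6*(⅙)*3 - 249 = 3 - 249 = -246)
C(J(3))/((-319*(y + 405))) = (3527280 + 4140*3)/((-319*(-246 + 405))) = (3527280 + 12420)/((-319*159)) = 3539700/(-50721) = 3539700*(-1/50721) = -1179900/16907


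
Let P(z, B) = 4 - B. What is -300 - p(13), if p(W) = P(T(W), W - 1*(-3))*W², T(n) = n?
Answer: 1728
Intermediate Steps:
p(W) = W²*(1 - W) (p(W) = (4 - (W - 1*(-3)))*W² = (4 - (W + 3))*W² = (4 - (3 + W))*W² = (4 + (-3 - W))*W² = (1 - W)*W² = W²*(1 - W))
-300 - p(13) = -300 - 13²*(1 - 1*13) = -300 - 169*(1 - 13) = -300 - 169*(-12) = -300 - 1*(-2028) = -300 + 2028 = 1728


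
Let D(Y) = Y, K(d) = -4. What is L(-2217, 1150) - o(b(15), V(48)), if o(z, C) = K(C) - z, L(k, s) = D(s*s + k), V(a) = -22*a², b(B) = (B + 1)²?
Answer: 1320543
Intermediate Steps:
b(B) = (1 + B)²
L(k, s) = k + s² (L(k, s) = s*s + k = s² + k = k + s²)
o(z, C) = -4 - z
L(-2217, 1150) - o(b(15), V(48)) = (-2217 + 1150²) - (-4 - (1 + 15)²) = (-2217 + 1322500) - (-4 - 1*16²) = 1320283 - (-4 - 1*256) = 1320283 - (-4 - 256) = 1320283 - 1*(-260) = 1320283 + 260 = 1320543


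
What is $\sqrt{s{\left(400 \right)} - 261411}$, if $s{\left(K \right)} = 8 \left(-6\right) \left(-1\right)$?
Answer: $i \sqrt{261363} \approx 511.24 i$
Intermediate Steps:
$s{\left(K \right)} = 48$ ($s{\left(K \right)} = \left(-48\right) \left(-1\right) = 48$)
$\sqrt{s{\left(400 \right)} - 261411} = \sqrt{48 - 261411} = \sqrt{-261363} = i \sqrt{261363}$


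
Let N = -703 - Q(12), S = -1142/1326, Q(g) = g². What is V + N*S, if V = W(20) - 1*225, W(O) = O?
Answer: 347722/663 ≈ 524.47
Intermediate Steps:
S = -571/663 (S = -1142*1/1326 = -571/663 ≈ -0.86124)
V = -205 (V = 20 - 1*225 = 20 - 225 = -205)
N = -847 (N = -703 - 1*12² = -703 - 1*144 = -703 - 144 = -847)
V + N*S = -205 - 847*(-571/663) = -205 + 483637/663 = 347722/663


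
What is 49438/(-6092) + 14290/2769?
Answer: -24919571/8434374 ≈ -2.9545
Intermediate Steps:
49438/(-6092) + 14290/2769 = 49438*(-1/6092) + 14290*(1/2769) = -24719/3046 + 14290/2769 = -24919571/8434374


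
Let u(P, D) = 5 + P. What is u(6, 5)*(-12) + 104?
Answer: -28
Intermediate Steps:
u(6, 5)*(-12) + 104 = (5 + 6)*(-12) + 104 = 11*(-12) + 104 = -132 + 104 = -28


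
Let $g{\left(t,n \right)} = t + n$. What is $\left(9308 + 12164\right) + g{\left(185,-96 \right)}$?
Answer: $21561$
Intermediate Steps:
$g{\left(t,n \right)} = n + t$
$\left(9308 + 12164\right) + g{\left(185,-96 \right)} = \left(9308 + 12164\right) + \left(-96 + 185\right) = 21472 + 89 = 21561$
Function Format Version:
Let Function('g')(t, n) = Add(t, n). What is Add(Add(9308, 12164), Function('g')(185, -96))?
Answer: 21561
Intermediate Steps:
Function('g')(t, n) = Add(n, t)
Add(Add(9308, 12164), Function('g')(185, -96)) = Add(Add(9308, 12164), Add(-96, 185)) = Add(21472, 89) = 21561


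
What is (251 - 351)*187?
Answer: -18700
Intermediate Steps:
(251 - 351)*187 = -100*187 = -18700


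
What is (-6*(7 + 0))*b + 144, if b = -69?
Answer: 3042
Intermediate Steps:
(-6*(7 + 0))*b + 144 = -6*(7 + 0)*(-69) + 144 = -6*7*(-69) + 144 = -42*(-69) + 144 = 2898 + 144 = 3042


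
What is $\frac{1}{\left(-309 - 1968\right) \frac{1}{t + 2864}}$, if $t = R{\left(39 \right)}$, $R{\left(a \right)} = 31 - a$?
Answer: $- \frac{952}{759} \approx -1.2543$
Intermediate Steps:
$t = -8$ ($t = 31 - 39 = -8$)
$\frac{1}{\left(-309 - 1968\right) \frac{1}{t + 2864}} = \frac{1}{\left(-309 - 1968\right) \frac{1}{-8 + 2864}} = \frac{1}{\left(-2277\right) \frac{1}{2856}} = \frac{1}{- \frac{759}{952}} = - \frac{952}{759}$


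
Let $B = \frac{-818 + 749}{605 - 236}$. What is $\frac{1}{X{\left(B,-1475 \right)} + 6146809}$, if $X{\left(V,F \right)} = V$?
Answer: $\frac{123}{756057484} \approx 1.6269 \cdot 10^{-7}$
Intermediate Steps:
$B = - \frac{23}{123}$ ($B = - \frac{69}{369} = \left(-69\right) \frac{1}{369} = - \frac{23}{123} \approx -0.18699$)
$\frac{1}{X{\left(B,-1475 \right)} + 6146809} = \frac{1}{- \frac{23}{123} + 6146809} = \frac{1}{\frac{756057484}{123}} = \frac{123}{756057484}$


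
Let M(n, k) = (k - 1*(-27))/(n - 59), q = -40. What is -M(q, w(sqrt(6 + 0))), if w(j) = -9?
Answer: 2/11 ≈ 0.18182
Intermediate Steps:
M(n, k) = (27 + k)/(-59 + n) (M(n, k) = (k + 27)/(-59 + n) = (27 + k)/(-59 + n))
-M(q, w(sqrt(6 + 0))) = -(27 - 9)/(-59 - 40) = -18/(-99) = -(-1)*18/99 = -1*(-2/11) = 2/11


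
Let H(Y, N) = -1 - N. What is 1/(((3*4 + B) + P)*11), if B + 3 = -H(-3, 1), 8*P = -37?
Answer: 8/561 ≈ 0.014260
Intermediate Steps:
P = -37/8 (P = (1/8)*(-37) = -37/8 ≈ -4.6250)
B = -1 (B = -3 - (-1 - 1*1) = -3 - (-1 - 1) = -3 - 1*(-2) = -3 + 2 = -1)
1/(((3*4 + B) + P)*11) = 1/(((3*4 - 1) - 37/8)*11) = 1/(((12 - 1) - 37/8)*11) = 1/((11 - 37/8)*11) = 1/((51/8)*11) = 1/(561/8) = 8/561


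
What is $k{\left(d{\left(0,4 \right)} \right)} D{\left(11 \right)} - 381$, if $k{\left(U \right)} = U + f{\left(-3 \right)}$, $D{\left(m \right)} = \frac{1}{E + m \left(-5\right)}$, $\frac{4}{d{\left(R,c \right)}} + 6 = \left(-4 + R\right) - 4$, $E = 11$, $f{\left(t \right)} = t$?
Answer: $- \frac{117325}{308} \approx -380.93$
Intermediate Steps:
$d{\left(R,c \right)} = \frac{4}{-14 + R}$ ($d{\left(R,c \right)} = \frac{4}{-6 + \left(\left(-4 + R\right) - 4\right)} = \frac{4}{-6 + \left(-8 + R\right)} = \frac{4}{-14 + R}$)
$D{\left(m \right)} = \frac{1}{11 - 5 m}$ ($D{\left(m \right)} = \frac{1}{11 + m \left(-5\right)} = \frac{1}{11 - 5 m}$)
$k{\left(U \right)} = -3 + U$ ($k{\left(U \right)} = U - 3 = -3 + U$)
$k{\left(d{\left(0,4 \right)} \right)} D{\left(11 \right)} - 381 = \left(-3 + \frac{4}{-14 + 0}\right) \left(- \frac{1}{-11 + 5 \cdot 11}\right) - 381 = \left(-3 + \frac{4}{-14}\right) \left(- \frac{1}{-11 + 55}\right) - 381 = \left(-3 + 4 \left(- \frac{1}{14}\right)\right) \left(- \frac{1}{44}\right) - 381 = \left(-3 - \frac{2}{7}\right) \left(\left(-1\right) \frac{1}{44}\right) - 381 = \left(- \frac{23}{7}\right) \left(- \frac{1}{44}\right) - 381 = \frac{23}{308} - 381 = - \frac{117325}{308}$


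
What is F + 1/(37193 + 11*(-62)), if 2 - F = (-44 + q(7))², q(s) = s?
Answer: -49910536/36511 ≈ -1367.0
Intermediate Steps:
F = -1367 (F = 2 - (-44 + 7)² = 2 - 1*(-37)² = 2 - 1*1369 = 2 - 1369 = -1367)
F + 1/(37193 + 11*(-62)) = -1367 + 1/(37193 + 11*(-62)) = -1367 + 1/(37193 - 682) = -1367 + 1/36511 = -49910536/36511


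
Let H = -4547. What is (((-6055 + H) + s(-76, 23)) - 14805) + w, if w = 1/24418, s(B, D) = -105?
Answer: -622952015/24418 ≈ -25512.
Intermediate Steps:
w = 1/24418 ≈ 4.0953e-5
(((-6055 + H) + s(-76, 23)) - 14805) + w = (((-6055 - 4547) - 105) - 14805) + 1/24418 = ((-10602 - 105) - 14805) + 1/24418 = (-10707 - 14805) + 1/24418 = -25512 + 1/24418 = -622952015/24418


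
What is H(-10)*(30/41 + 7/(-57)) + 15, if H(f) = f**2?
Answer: 177355/2337 ≈ 75.890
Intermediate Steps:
H(-10)*(30/41 + 7/(-57)) + 15 = (-10)**2*(30/41 + 7/(-57)) + 15 = 100*(30*(1/41) + 7*(-1/57)) + 15 = 100*(30/41 - 7/57) + 15 = 100*(1423/2337) + 15 = 142300/2337 + 15 = 177355/2337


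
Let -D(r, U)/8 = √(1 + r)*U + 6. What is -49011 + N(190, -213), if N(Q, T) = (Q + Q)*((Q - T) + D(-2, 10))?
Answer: 85889 - 30400*I ≈ 85889.0 - 30400.0*I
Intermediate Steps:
D(r, U) = -48 - 8*U*√(1 + r) (D(r, U) = -8*(√(1 + r)*U + 6) = -8*(U*√(1 + r) + 6) = -8*(6 + U*√(1 + r)) = -48 - 8*U*√(1 + r))
N(Q, T) = 2*Q*(-48 + Q - T - 80*I) (N(Q, T) = (Q + Q)*((Q - T) + (-48 - 8*10*√(1 - 2))) = (2*Q)*((Q - T) + (-48 - 8*10*√(-1))) = (2*Q)*((Q - T) + (-48 - 8*10*I)) = (2*Q)*((Q - T) + (-48 - 80*I)) = (2*Q)*(-48 + Q - T - 80*I) = 2*Q*(-48 + Q - T - 80*I))
-49011 + N(190, -213) = -49011 + 2*190*(-48 + 190 - 1*(-213) - 80*I) = -49011 + 2*190*(-48 + 190 + 213 - 80*I) = -49011 + 2*190*(355 - 80*I) = -49011 + (134900 - 30400*I) = 85889 - 30400*I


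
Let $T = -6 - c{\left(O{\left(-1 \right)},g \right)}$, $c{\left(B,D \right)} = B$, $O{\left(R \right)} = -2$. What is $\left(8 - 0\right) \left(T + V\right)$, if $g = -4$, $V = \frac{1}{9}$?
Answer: $- \frac{280}{9} \approx -31.111$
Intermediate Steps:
$V = \frac{1}{9} \approx 0.11111$
$T = -4$ ($T = -6 - -2 = -6 + 2 = -4$)
$\left(8 - 0\right) \left(T + V\right) = \left(8 - 0\right) \left(-4 + \frac{1}{9}\right) = \left(8 + 0\right) \left(- \frac{35}{9}\right) = 8 \left(- \frac{35}{9}\right) = - \frac{280}{9}$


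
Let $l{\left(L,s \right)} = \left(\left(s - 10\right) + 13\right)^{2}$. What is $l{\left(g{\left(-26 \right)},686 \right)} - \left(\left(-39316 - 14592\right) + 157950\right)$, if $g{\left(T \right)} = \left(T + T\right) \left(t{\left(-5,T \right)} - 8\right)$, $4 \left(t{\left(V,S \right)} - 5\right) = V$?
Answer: $370679$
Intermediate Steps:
$t{\left(V,S \right)} = 5 + \frac{V}{4}$
$g{\left(T \right)} = - \frac{17 T}{2}$ ($g{\left(T \right)} = \left(T + T\right) \left(\left(5 + \frac{1}{4} \left(-5\right)\right) - 8\right) = 2 T \left(\left(5 - \frac{5}{4}\right) - 8\right) = 2 T \left(\frac{15}{4} - 8\right) = 2 T \left(- \frac{17}{4}\right) = - \frac{17 T}{2}$)
$l{\left(L,s \right)} = \left(3 + s\right)^{2}$ ($l{\left(L,s \right)} = \left(\left(-10 + s\right) + 13\right)^{2} = \left(3 + s\right)^{2}$)
$l{\left(g{\left(-26 \right)},686 \right)} - \left(\left(-39316 - 14592\right) + 157950\right) = \left(3 + 686\right)^{2} - \left(\left(-39316 - 14592\right) + 157950\right) = 689^{2} - \left(-53908 + 157950\right) = 474721 - 104042 = 370679$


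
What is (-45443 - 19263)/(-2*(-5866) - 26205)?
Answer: 64706/14473 ≈ 4.4708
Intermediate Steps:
(-45443 - 19263)/(-2*(-5866) - 26205) = -64706/(11732 - 26205) = -64706/(-14473) = -64706*(-1/14473) = 64706/14473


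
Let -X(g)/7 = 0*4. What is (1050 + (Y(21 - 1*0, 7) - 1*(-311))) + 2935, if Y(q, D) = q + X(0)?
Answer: 4317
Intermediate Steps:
X(g) = 0 (X(g) = -0*4 = -7*0 = 0)
Y(q, D) = q (Y(q, D) = q + 0 = q)
(1050 + (Y(21 - 1*0, 7) - 1*(-311))) + 2935 = (1050 + ((21 - 1*0) - 1*(-311))) + 2935 = (1050 + ((21 + 0) + 311)) + 2935 = (1050 + (21 + 311)) + 2935 = (1050 + 332) + 2935 = 1382 + 2935 = 4317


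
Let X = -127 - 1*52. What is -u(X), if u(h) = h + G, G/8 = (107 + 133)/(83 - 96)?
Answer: 4247/13 ≈ 326.69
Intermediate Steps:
X = -179 (X = -127 - 52 = -179)
G = -1920/13 (G = 8*((107 + 133)/(83 - 96)) = 8*(240/(-13)) = 8*(240*(-1/13)) = 8*(-240/13) = -1920/13 ≈ -147.69)
u(h) = -1920/13 + h (u(h) = h - 1920/13 = -1920/13 + h)
-u(X) = -(-1920/13 - 179) = -1*(-4247/13) = 4247/13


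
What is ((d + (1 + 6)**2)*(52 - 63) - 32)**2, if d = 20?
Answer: 625681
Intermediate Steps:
((d + (1 + 6)**2)*(52 - 63) - 32)**2 = ((20 + (1 + 6)**2)*(52 - 63) - 32)**2 = ((20 + 7**2)*(-11) - 32)**2 = ((20 + 49)*(-11) - 32)**2 = (69*(-11) - 32)**2 = (-759 - 32)**2 = (-791)**2 = 625681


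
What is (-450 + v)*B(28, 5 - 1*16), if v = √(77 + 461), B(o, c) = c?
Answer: 4950 - 11*√538 ≈ 4694.9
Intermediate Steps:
v = √538 ≈ 23.195
(-450 + v)*B(28, 5 - 1*16) = (-450 + √538)*(5 - 1*16) = (-450 + √538)*(5 - 16) = (-450 + √538)*(-11) = 4950 - 11*√538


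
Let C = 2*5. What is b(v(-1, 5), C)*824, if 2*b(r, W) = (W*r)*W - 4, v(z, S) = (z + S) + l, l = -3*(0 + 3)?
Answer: -207648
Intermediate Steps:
C = 10
l = -9 (l = -3*3 = -9)
v(z, S) = -9 + S + z (v(z, S) = (z + S) - 9 = (S + z) - 9 = -9 + S + z)
b(r, W) = -2 + r*W²/2 (b(r, W) = ((W*r)*W - 4)/2 = (r*W² - 4)/2 = (-4 + r*W²)/2 = -2 + r*W²/2)
b(v(-1, 5), C)*824 = (-2 + (½)*(-9 + 5 - 1)*10²)*824 = (-2 + (½)*(-5)*100)*824 = (-2 - 250)*824 = -252*824 = -207648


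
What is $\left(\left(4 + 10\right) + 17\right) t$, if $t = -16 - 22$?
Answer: $-1178$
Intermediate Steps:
$t = -38$ ($t = -16 - 22 = -38$)
$\left(\left(4 + 10\right) + 17\right) t = \left(\left(4 + 10\right) + 17\right) \left(-38\right) = \left(14 + 17\right) \left(-38\right) = 31 \left(-38\right) = -1178$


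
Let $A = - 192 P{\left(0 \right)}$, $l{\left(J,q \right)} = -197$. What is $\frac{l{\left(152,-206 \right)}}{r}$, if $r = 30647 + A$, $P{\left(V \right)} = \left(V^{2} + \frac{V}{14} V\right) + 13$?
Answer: $- \frac{197}{28151} \approx -0.006998$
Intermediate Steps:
$P{\left(V \right)} = 13 + \frac{15 V^{2}}{14}$ ($P{\left(V \right)} = \left(V^{2} + V \frac{1}{14} V\right) + 13 = \left(V^{2} + \frac{V}{14} V\right) + 13 = \left(V^{2} + \frac{V^{2}}{14}\right) + 13 = \frac{15 V^{2}}{14} + 13 = 13 + \frac{15 V^{2}}{14}$)
$A = -2496$ ($A = - 192 \left(13 + \frac{15 \cdot 0^{2}}{14}\right) = - 192 \left(13 + \frac{15}{14} \cdot 0\right) = - 192 \left(13 + 0\right) = \left(-192\right) 13 = -2496$)
$r = 28151$ ($r = 30647 - 2496 = 28151$)
$\frac{l{\left(152,-206 \right)}}{r} = - \frac{197}{28151}$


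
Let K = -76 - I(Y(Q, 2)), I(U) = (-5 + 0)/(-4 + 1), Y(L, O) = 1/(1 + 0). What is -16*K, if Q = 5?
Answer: 3728/3 ≈ 1242.7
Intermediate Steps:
Y(L, O) = 1 (Y(L, O) = 1/1 = 1)
I(U) = 5/3 (I(U) = -5/(-3) = -5*(-1/3) = 5/3)
K = -233/3 (K = -76 - 1*5/3 = -76 - 5/3 = -233/3 ≈ -77.667)
-16*K = -16*(-233/3) = 3728/3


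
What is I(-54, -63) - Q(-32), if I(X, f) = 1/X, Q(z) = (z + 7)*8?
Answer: 10799/54 ≈ 199.98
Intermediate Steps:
Q(z) = 56 + 8*z (Q(z) = (7 + z)*8 = 56 + 8*z)
I(-54, -63) - Q(-32) = 1/(-54) - (56 + 8*(-32)) = -1/54 - (56 - 256) = -1/54 - 1*(-200) = -1/54 + 200 = 10799/54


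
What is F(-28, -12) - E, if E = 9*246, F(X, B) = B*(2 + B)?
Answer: -2094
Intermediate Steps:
E = 2214
F(-28, -12) - E = -12*(2 - 12) - 1*2214 = -12*(-10) - 2214 = 120 - 2214 = -2094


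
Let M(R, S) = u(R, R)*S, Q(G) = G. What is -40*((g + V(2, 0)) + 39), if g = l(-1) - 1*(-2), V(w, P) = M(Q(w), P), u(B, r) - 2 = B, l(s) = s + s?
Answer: -1560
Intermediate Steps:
l(s) = 2*s
u(B, r) = 2 + B
M(R, S) = S*(2 + R) (M(R, S) = (2 + R)*S = S*(2 + R))
V(w, P) = P*(2 + w)
g = 0 (g = 2*(-1) - 1*(-2) = -2 + 2 = 0)
-40*((g + V(2, 0)) + 39) = -40*((0 + 0*(2 + 2)) + 39) = -40*((0 + 0*4) + 39) = -40*((0 + 0) + 39) = -40*(0 + 39) = -40*39 = -1560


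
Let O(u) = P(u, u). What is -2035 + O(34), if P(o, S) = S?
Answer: -2001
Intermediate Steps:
O(u) = u
-2035 + O(34) = -2035 + 34 = -2001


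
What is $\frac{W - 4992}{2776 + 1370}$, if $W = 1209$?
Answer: $- \frac{1261}{1382} \approx -0.91245$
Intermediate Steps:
$\frac{W - 4992}{2776 + 1370} = \frac{1209 - 4992}{2776 + 1370} = - \frac{3783}{4146} = \left(-3783\right) \frac{1}{4146} = - \frac{1261}{1382}$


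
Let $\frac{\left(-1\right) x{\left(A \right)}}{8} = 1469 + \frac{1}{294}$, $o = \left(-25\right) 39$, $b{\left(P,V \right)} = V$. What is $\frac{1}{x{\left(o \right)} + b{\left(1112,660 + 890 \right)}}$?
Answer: $- \frac{147}{1499698} \approx -9.802 \cdot 10^{-5}$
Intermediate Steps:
$o = -975$
$x{\left(A \right)} = - \frac{1727548}{147}$ ($x{\left(A \right)} = - 8 \left(1469 + \frac{1}{294}\right) = \left(-8\right) \frac{431887}{294} = - \frac{1727548}{147}$)
$\frac{1}{x{\left(o \right)} + b{\left(1112,660 + 890 \right)}} = \frac{1}{- \frac{1727548}{147} + \left(660 + 890\right)} = \frac{1}{- \frac{1727548}{147} + 1550} = \frac{1}{- \frac{1499698}{147}} = - \frac{147}{1499698}$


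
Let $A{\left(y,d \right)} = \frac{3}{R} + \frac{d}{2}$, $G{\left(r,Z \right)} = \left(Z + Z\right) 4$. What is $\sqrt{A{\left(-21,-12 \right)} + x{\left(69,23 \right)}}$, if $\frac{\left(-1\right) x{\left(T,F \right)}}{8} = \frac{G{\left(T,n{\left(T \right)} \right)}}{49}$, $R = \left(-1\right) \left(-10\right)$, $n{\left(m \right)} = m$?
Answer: $\frac{3 i \sqrt{52170}}{70} \approx 9.7889 i$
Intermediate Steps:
$G{\left(r,Z \right)} = 8 Z$ ($G{\left(r,Z \right)} = 2 Z 4 = 8 Z$)
$R = 10$
$A{\left(y,d \right)} = \frac{3}{10} + \frac{d}{2}$
$x{\left(T,F \right)} = - \frac{64 T}{49}$ ($x{\left(T,F \right)} = - 8 \frac{8 T}{49} = - \frac{64 T}{49}$)
$\sqrt{A{\left(-21,-12 \right)} + x{\left(69,23 \right)}} = \sqrt{\left(\frac{3}{10} + \frac{1}{2} \left(-12\right)\right) - \frac{4416}{49}} = \sqrt{\left(\frac{3}{10} - 6\right) - \frac{4416}{49}} = \sqrt{- \frac{57}{10} - \frac{4416}{49}} = \sqrt{- \frac{46953}{490}} = \frac{3 i \sqrt{52170}}{70}$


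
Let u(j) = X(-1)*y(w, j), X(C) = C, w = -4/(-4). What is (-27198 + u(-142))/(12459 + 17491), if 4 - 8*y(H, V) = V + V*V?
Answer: -98783/119800 ≈ -0.82457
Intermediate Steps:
w = 1 (w = -4*(-¼) = 1)
y(H, V) = ½ - V/8 - V²/8 (y(H, V) = ½ - (V + V*V)/8 = ½ - (V + V²)/8 = ½ + (-V/8 - V²/8) = ½ - V/8 - V²/8)
u(j) = -½ + j/8 + j²/8 (u(j) = -(½ - j/8 - j²/8) = -½ + j/8 + j²/8)
(-27198 + u(-142))/(12459 + 17491) = (-27198 + (-½ + (⅛)*(-142) + (⅛)*(-142)²))/(12459 + 17491) = (-27198 + (-½ - 71/4 + (⅛)*20164))/29950 = (-27198 + (-½ - 71/4 + 5041/2))*(1/29950) = (-27198 + 10009/4)*(1/29950) = -98783/4*1/29950 = -98783/119800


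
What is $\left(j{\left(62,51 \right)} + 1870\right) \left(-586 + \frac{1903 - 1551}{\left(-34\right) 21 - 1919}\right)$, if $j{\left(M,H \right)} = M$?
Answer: $- \frac{2981636280}{2633} \approx -1.1324 \cdot 10^{6}$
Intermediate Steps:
$\left(j{\left(62,51 \right)} + 1870\right) \left(-586 + \frac{1903 - 1551}{\left(-34\right) 21 - 1919}\right) = \left(62 + 1870\right) \left(-586 + \frac{1903 - 1551}{\left(-34\right) 21 - 1919}\right) = 1932 \left(-586 + \frac{352}{-714 - 1919}\right) = 1932 \left(-586 + \frac{352}{-2633}\right) = 1932 \left(-586 + 352 \left(- \frac{1}{2633}\right)\right) = 1932 \left(-586 - \frac{352}{2633}\right) = 1932 \left(- \frac{1543290}{2633}\right) = - \frac{2981636280}{2633}$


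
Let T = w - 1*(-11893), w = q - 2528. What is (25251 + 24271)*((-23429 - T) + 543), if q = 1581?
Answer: -1675428304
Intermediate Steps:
w = -947 (w = 1581 - 2528 = -947)
T = 10946 (T = -947 - 1*(-11893) = -947 + 11893 = 10946)
(25251 + 24271)*((-23429 - T) + 543) = (25251 + 24271)*((-23429 - 1*10946) + 543) = 49522*((-23429 - 10946) + 543) = 49522*(-34375 + 543) = 49522*(-33832) = -1675428304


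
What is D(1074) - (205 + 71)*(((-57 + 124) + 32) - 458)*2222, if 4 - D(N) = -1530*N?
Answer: 221807872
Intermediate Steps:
D(N) = 4 + 1530*N (D(N) = 4 - (-1530)*N = 4 + 1530*N)
D(1074) - (205 + 71)*(((-57 + 124) + 32) - 458)*2222 = (4 + 1530*1074) - (205 + 71)*(((-57 + 124) + 32) - 458)*2222 = (4 + 1643220) - 276*((67 + 32) - 458)*2222 = 1643224 - 276*(99 - 458)*2222 = 1643224 - 276*(-359)*2222 = 1643224 - (-99084)*2222 = 1643224 - 1*(-220164648) = 1643224 + 220164648 = 221807872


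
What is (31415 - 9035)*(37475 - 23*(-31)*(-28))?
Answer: 391896180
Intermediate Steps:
(31415 - 9035)*(37475 - 23*(-31)*(-28)) = 22380*(37475 + 713*(-28)) = 22380*(37475 - 19964) = 22380*17511 = 391896180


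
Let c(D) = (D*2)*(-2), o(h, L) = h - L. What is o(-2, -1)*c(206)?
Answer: 824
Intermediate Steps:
c(D) = -4*D (c(D) = (2*D)*(-2) = -4*D)
o(-2, -1)*c(206) = (-2 - 1*(-1))*(-4*206) = (-2 + 1)*(-824) = -1*(-824) = 824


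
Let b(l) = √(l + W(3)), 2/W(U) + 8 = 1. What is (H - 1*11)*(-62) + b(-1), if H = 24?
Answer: -806 + 3*I*√7/7 ≈ -806.0 + 1.1339*I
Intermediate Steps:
W(U) = -2/7 (W(U) = 2/(-8 + 1) = 2/(-7) = 2*(-⅐) = -2/7)
b(l) = √(-2/7 + l) (b(l) = √(l - 2/7) = √(-2/7 + l))
(H - 1*11)*(-62) + b(-1) = (24 - 1*11)*(-62) + √(-14 + 49*(-1))/7 = (24 - 11)*(-62) + √(-14 - 49)/7 = 13*(-62) + √(-63)/7 = -806 + (3*I*√7)/7 = -806 + 3*I*√7/7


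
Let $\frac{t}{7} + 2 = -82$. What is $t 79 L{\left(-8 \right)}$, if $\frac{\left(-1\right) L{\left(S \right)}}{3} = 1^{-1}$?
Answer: $139356$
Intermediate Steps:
$t = -588$ ($t = -14 + 7 \left(-82\right) = -14 - 574 = -588$)
$L{\left(S \right)} = -3$ ($L{\left(S \right)} = - \frac{3}{1} = \left(-3\right) 1 = -3$)
$t 79 L{\left(-8 \right)} = \left(-588\right) 79 \left(-3\right) = \left(-46452\right) \left(-3\right) = 139356$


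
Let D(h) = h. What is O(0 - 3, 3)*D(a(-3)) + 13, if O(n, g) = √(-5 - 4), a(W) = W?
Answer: 13 - 9*I ≈ 13.0 - 9.0*I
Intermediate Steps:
O(n, g) = 3*I (O(n, g) = √(-9) = 3*I)
O(0 - 3, 3)*D(a(-3)) + 13 = (3*I)*(-3) + 13 = -9*I + 13 = 13 - 9*I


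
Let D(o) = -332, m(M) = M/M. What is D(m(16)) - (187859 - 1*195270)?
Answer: 7079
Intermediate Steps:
m(M) = 1
D(m(16)) - (187859 - 1*195270) = -332 - (187859 - 1*195270) = -332 - (187859 - 195270) = -332 - 1*(-7411) = -332 + 7411 = 7079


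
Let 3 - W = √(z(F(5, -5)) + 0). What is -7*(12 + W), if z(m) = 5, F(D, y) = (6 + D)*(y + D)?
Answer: -105 + 7*√5 ≈ -89.348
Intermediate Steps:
F(D, y) = (6 + D)*(D + y)
W = 3 - √5 (W = 3 - √(5 + 0) = 3 - √5 ≈ 0.76393)
-7*(12 + W) = -7*(12 + (3 - √5)) = -7*(15 - √5) = -105 + 7*√5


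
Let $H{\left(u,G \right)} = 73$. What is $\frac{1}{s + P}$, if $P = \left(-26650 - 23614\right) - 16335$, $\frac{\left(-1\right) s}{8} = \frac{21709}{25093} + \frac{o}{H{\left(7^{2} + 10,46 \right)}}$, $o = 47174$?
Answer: $- \frac{1831789}{131477891123} \approx -1.3932 \cdot 10^{-5}$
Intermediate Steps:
$s = - \frac{9482575512}{1831789}$ ($s = - 8 \left(\frac{21709}{25093} + \frac{47174}{73}\right) = \left(-8\right) \frac{1185321939}{1831789} = - \frac{9482575512}{1831789} \approx -5176.7$)
$P = -66599$ ($P = -50264 - 16335 = -66599$)
$\frac{1}{s + P} = \frac{1}{- \frac{9482575512}{1831789} - 66599} = \frac{1}{- \frac{131477891123}{1831789}} = - \frac{1831789}{131477891123}$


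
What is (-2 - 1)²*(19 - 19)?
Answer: 0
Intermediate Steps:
(-2 - 1)²*(19 - 19) = (-3)²*0 = 9*0 = 0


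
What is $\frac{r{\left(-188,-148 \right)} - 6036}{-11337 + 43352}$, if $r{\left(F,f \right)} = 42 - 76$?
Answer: $- \frac{1214}{6403} \approx -0.1896$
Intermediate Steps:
$r{\left(F,f \right)} = -34$ ($r{\left(F,f \right)} = 42 - 76 = -34$)
$\frac{r{\left(-188,-148 \right)} - 6036}{-11337 + 43352} = \frac{-34 - 6036}{-11337 + 43352} = - \frac{6070}{32015} = \left(-6070\right) \frac{1}{32015} = - \frac{1214}{6403}$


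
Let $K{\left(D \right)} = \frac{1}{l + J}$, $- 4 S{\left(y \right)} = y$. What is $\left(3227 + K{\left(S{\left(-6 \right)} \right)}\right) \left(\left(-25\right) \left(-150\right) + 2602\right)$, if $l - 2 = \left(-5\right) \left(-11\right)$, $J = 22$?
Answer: $\frac{1619340768}{79} \approx 2.0498 \cdot 10^{7}$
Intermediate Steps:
$S{\left(y \right)} = - \frac{y}{4}$
$l = 57$ ($l = 2 - -55 = 2 + 55 = 57$)
$K{\left(D \right)} = \frac{1}{79}$ ($K{\left(D \right)} = \frac{1}{57 + 22} = \frac{1}{79}$)
$\left(3227 + K{\left(S{\left(-6 \right)} \right)}\right) \left(\left(-25\right) \left(-150\right) + 2602\right) = \left(3227 + \frac{1}{79}\right) \left(\left(-25\right) \left(-150\right) + 2602\right) = \frac{254934 \left(3750 + 2602\right)}{79} = \frac{254934}{79} \cdot 6352 = \frac{1619340768}{79}$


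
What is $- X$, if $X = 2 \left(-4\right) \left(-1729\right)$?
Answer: $-13832$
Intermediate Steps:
$X = 13832$ ($X = \left(-8\right) \left(-1729\right) = 13832$)
$- X = \left(-1\right) 13832 = -13832$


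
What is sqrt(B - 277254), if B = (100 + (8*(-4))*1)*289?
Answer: I*sqrt(257602) ≈ 507.54*I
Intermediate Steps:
B = 19652 (B = (100 - 32*1)*289 = (100 - 32)*289 = 68*289 = 19652)
sqrt(B - 277254) = sqrt(19652 - 277254) = sqrt(-257602) = I*sqrt(257602)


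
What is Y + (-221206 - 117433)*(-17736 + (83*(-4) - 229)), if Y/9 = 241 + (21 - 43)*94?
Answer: 6196061340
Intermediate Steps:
Y = -16443 (Y = 9*(241 + (21 - 43)*94) = 9*(241 - 22*94) = 9*(241 - 2068) = 9*(-1827) = -16443)
Y + (-221206 - 117433)*(-17736 + (83*(-4) - 229)) = -16443 + (-221206 - 117433)*(-17736 + (83*(-4) - 229)) = -16443 - 338639*(-17736 + (-332 - 229)) = -16443 - 338639*(-17736 - 561) = -16443 - 338639*(-18297) = -16443 + 6196077783 = 6196061340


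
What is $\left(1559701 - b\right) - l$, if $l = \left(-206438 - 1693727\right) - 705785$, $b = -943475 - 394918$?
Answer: $5504044$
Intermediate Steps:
$b = -1338393$ ($b = -943475 - 394918 = -1338393$)
$l = -2605950$ ($l = -1900165 - 705785 = -2605950$)
$\left(1559701 - b\right) - l = \left(1559701 - -1338393\right) - -2605950 = \left(1559701 + 1338393\right) + 2605950 = 2898094 + 2605950 = 5504044$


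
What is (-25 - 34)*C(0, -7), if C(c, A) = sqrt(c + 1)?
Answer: -59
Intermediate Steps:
C(c, A) = sqrt(1 + c)
(-25 - 34)*C(0, -7) = (-25 - 34)*sqrt(1 + 0) = -59*sqrt(1) = -59*1 = -59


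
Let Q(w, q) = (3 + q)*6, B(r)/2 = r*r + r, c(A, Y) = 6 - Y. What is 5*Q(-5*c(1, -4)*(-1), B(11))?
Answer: 8010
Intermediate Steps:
B(r) = 2*r + 2*r**2 (B(r) = 2*(r*r + r) = 2*(r**2 + r) = 2*(r + r**2) = 2*r + 2*r**2)
Q(w, q) = 18 + 6*q
5*Q(-5*c(1, -4)*(-1), B(11)) = 5*(18 + 6*(2*11*(1 + 11))) = 5*(18 + 6*(2*11*12)) = 5*(18 + 6*264) = 5*(18 + 1584) = 5*1602 = 8010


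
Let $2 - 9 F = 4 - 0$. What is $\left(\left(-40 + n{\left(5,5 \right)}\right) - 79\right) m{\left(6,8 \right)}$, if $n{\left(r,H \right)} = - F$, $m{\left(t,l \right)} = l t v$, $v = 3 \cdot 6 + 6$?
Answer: $-136832$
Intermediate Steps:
$v = 24$ ($v = 18 + 6 = 24$)
$m{\left(t,l \right)} = 24 l t$ ($m{\left(t,l \right)} = l t 24 = 24 l t$)
$F = - \frac{2}{9}$ ($F = \frac{2}{9} - \frac{4 - 0}{9} = \frac{2}{9} - \frac{4 + 0}{9} = \frac{2}{9} - \frac{4}{9} = - \frac{2}{9} \approx -0.22222$)
$n{\left(r,H \right)} = \frac{2}{9}$ ($n{\left(r,H \right)} = \left(-1\right) \left(- \frac{2}{9}\right) = \frac{2}{9}$)
$\left(\left(-40 + n{\left(5,5 \right)}\right) - 79\right) m{\left(6,8 \right)} = \left(\left(-40 + \frac{2}{9}\right) - 79\right) 24 \cdot 8 \cdot 6 = \left(- \frac{358}{9} - 79\right) 1152 = \left(- \frac{1069}{9}\right) 1152 = -136832$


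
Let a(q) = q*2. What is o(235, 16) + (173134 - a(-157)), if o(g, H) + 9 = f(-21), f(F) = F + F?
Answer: 173397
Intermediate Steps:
a(q) = 2*q
f(F) = 2*F
o(g, H) = -51 (o(g, H) = -9 + 2*(-21) = -9 - 42 = -51)
o(235, 16) + (173134 - a(-157)) = -51 + (173134 - 2*(-157)) = -51 + (173134 - 1*(-314)) = -51 + (173134 + 314) = -51 + 173448 = 173397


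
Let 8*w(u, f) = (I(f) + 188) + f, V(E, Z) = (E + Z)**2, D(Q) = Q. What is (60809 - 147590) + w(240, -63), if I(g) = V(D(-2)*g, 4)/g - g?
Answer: -5467835/63 ≈ -86791.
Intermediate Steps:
I(g) = -g + (4 - 2*g)**2/g (I(g) = (-2*g + 4)**2/g - g = (4 - 2*g)**2/g - g = -g + (4 - 2*g)**2/g)
w(u, f) = 47/2 + (-2 + f)**2/(2*f) (w(u, f) = (((-f + 4*(-2 + f)**2/f) + 188) + f)/8 = ((188 - f + 4*(-2 + f)**2/f) + f)/8 = (188 + 4*(-2 + f)**2/f)/8 = 47/2 + (-2 + f)**2/(2*f))
(60809 - 147590) + w(240, -63) = (60809 - 147590) + (43/2 + (1/2)*(-63) + 2/(-63)) = -86781 + (43/2 - 63/2 + 2*(-1/63)) = -86781 + (43/2 - 63/2 - 2/63) = -86781 - 632/63 = -5467835/63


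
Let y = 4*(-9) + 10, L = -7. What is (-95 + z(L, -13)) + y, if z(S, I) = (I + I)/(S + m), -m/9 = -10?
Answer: -10069/83 ≈ -121.31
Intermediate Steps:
m = 90 (m = -9*(-10) = 90)
z(S, I) = 2*I/(90 + S) (z(S, I) = (I + I)/(S + 90) = (2*I)/(90 + S) = 2*I/(90 + S))
y = -26 (y = -36 + 10 = -26)
(-95 + z(L, -13)) + y = (-95 + 2*(-13)/(90 - 7)) - 26 = (-95 + 2*(-13)/83) - 26 = (-95 + 2*(-13)*(1/83)) - 26 = (-95 - 26/83) - 26 = -7911/83 - 26 = -10069/83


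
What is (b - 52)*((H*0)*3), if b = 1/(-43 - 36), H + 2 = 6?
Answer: 0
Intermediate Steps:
H = 4 (H = -2 + 6 = 4)
b = -1/79 (b = 1/(-79) = -1/79 ≈ -0.012658)
(b - 52)*((H*0)*3) = (-1/79 - 52)*((4*0)*3) = -0*3 = -4109/79*0 = 0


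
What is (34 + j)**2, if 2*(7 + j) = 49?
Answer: 10609/4 ≈ 2652.3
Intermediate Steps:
j = 35/2 (j = -7 + (1/2)*49 = -7 + 49/2 = 35/2 ≈ 17.500)
(34 + j)**2 = (34 + 35/2)**2 = (103/2)**2 = 10609/4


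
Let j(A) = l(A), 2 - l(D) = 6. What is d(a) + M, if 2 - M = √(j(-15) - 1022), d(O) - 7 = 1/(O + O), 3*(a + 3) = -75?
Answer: 503/56 - 3*I*√114 ≈ 8.9821 - 32.031*I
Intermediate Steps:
l(D) = -4 (l(D) = 2 - 1*6 = 2 - 6 = -4)
a = -28 (a = -3 + (⅓)*(-75) = -3 - 25 = -28)
j(A) = -4
d(O) = 7 + 1/(2*O) (d(O) = 7 + 1/(O + O) = 7 + 1/(2*O))
M = 2 - 3*I*√114 (M = 2 - √(-4 - 1022) = 2 - √(-1026) = 2 - 3*I*√114 ≈ 2.0 - 32.031*I)
d(a) + M = (7 + (½)/(-28)) + (2 - 3*I*√114) = (7 + (½)*(-1/28)) + (2 - 3*I*√114) = (7 - 1/56) + (2 - 3*I*√114) = 391/56 + (2 - 3*I*√114) = 503/56 - 3*I*√114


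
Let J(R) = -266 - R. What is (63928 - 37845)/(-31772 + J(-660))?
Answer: -26083/31378 ≈ -0.83125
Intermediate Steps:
(63928 - 37845)/(-31772 + J(-660)) = (63928 - 37845)/(-31772 + (-266 - 1*(-660))) = 26083/(-31772 + (-266 + 660)) = 26083/(-31772 + 394) = 26083/(-31378) = 26083*(-1/31378) = -26083/31378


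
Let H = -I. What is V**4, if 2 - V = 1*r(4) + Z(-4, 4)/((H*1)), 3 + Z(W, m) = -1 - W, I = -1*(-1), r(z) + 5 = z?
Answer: 81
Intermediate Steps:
r(z) = -5 + z
I = 1
H = -1 (H = -1*1 = -1)
Z(W, m) = -4 - W (Z(W, m) = -3 + (-1 - W) = -4 - W)
V = 3 (V = 2 - (1*(-5 + 4) + (-4 - 1*(-4))/((-1*1))) = 2 - (1*(-1) + (-4 + 4)/(-1)) = 2 - (-1 + 0*(-1)) = 2 - (-1 + 0) = 2 - 1*(-1) = 2 + 1 = 3)
V**4 = 3**4 = 81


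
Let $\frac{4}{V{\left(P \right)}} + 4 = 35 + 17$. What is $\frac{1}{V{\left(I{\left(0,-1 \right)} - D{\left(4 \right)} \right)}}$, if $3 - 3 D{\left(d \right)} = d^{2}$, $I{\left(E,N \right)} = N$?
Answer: $12$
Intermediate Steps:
$D{\left(d \right)} = 1 - \frac{d^{2}}{3}$
$V{\left(P \right)} = \frac{1}{12}$ ($V{\left(P \right)} = \frac{4}{-4 + \left(35 + 17\right)} = \frac{4}{-4 + 52} = \frac{4}{48} = 4 \cdot \frac{1}{48} = \frac{1}{12}$)
$\frac{1}{V{\left(I{\left(0,-1 \right)} - D{\left(4 \right)} \right)}} = \frac{1}{\frac{1}{12}} = 12$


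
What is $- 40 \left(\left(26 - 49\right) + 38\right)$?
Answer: $-600$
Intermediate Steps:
$- 40 \left(\left(26 - 49\right) + 38\right) = - 40 \left(-23 + 38\right) = \left(-40\right) 15 = -600$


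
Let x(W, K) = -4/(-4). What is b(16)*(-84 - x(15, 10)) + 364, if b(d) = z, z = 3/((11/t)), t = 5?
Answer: 2729/11 ≈ 248.09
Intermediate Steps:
z = 15/11 (z = 3/((11/5)) = 3/((11*(⅕))) = 3/(11/5) = 3*(5/11) = 15/11 ≈ 1.3636)
x(W, K) = 1 (x(W, K) = -4*(-¼) = 1)
b(d) = 15/11
b(16)*(-84 - x(15, 10)) + 364 = 15*(-84 - 1*1)/11 + 364 = 15*(-84 - 1)/11 + 364 = (15/11)*(-85) + 364 = -1275/11 + 364 = 2729/11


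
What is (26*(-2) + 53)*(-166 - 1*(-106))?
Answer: -60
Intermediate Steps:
(26*(-2) + 53)*(-166 - 1*(-106)) = (-52 + 53)*(-166 + 106) = 1*(-60) = -60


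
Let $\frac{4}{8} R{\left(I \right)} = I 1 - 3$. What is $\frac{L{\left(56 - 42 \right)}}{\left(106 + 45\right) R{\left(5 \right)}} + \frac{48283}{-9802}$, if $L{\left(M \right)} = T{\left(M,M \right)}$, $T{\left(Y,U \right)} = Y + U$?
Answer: $- \frac{7222119}{1480102} \approx -4.8795$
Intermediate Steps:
$R{\left(I \right)} = -6 + 2 I$ ($R{\left(I \right)} = 2 \left(I 1 - 3\right) = 2 \left(I - 3\right) = 2 \left(-3 + I\right) = -6 + 2 I$)
$T{\left(Y,U \right)} = U + Y$
$L{\left(M \right)} = 2 M$ ($L{\left(M \right)} = M + M = 2 M$)
$\frac{L{\left(56 - 42 \right)}}{\left(106 + 45\right) R{\left(5 \right)}} + \frac{48283}{-9802} = \frac{2 \left(56 - 42\right)}{\left(106 + 45\right) \left(-6 + 2 \cdot 5\right)} + \frac{48283}{-9802} = \frac{2 \left(56 - 42\right)}{151 \left(-6 + 10\right)} + 48283 \left(- \frac{1}{9802}\right) = \frac{2 \cdot 14}{151 \cdot 4} - \frac{48283}{9802} = \frac{28}{604} - \frac{48283}{9802} = 28 \cdot \frac{1}{604} - \frac{48283}{9802} = \frac{7}{151} - \frac{48283}{9802} = - \frac{7222119}{1480102}$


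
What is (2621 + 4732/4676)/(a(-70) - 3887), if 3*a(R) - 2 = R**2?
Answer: -437876/376251 ≈ -1.1638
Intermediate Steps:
a(R) = 2/3 + R**2/3
(2621 + 4732/4676)/(a(-70) - 3887) = (2621 + 4732/4676)/((2/3 + (1/3)*(-70)**2) - 3887) = (2621 + 4732*(1/4676))/((2/3 + (1/3)*4900) - 3887) = (2621 + 169/167)/((2/3 + 4900/3) - 3887) = 437876/(167*(1634 - 3887)) = (437876/167)/(-2253) = (437876/167)*(-1/2253) = -437876/376251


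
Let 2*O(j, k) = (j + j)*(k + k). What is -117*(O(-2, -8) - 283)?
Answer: 29367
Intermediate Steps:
O(j, k) = 2*j*k (O(j, k) = ((j + j)*(k + k))/2 = ((2*j)*(2*k))/2 = (4*j*k)/2 = 2*j*k)
-117*(O(-2, -8) - 283) = -117*(2*(-2)*(-8) - 283) = -117*(32 - 283) = -117*(-251) = 29367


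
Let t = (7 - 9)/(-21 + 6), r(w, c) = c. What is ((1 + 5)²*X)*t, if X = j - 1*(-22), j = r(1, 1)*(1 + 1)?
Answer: 576/5 ≈ 115.20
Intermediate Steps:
t = 2/15 (t = -2/(-15) = -2*(-1/15) = 2/15 ≈ 0.13333)
j = 2 (j = 1*(1 + 1) = 1*2 = 2)
X = 24 (X = 2 - 1*(-22) = 2 + 22 = 24)
((1 + 5)²*X)*t = ((1 + 5)²*24)*(2/15) = (6²*24)*(2/15) = (36*24)*(2/15) = 864*(2/15) = 576/5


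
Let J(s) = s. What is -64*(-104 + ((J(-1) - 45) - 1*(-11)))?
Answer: 8896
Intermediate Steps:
-64*(-104 + ((J(-1) - 45) - 1*(-11))) = -64*(-104 + ((-1 - 45) - 1*(-11))) = -64*(-104 + (-46 + 11)) = -64*(-104 - 35) = -64*(-139) = 8896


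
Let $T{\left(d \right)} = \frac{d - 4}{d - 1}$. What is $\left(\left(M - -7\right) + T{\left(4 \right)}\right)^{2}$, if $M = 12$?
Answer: $361$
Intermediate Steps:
$T{\left(d \right)} = \frac{-4 + d}{-1 + d}$
$\left(\left(M - -7\right) + T{\left(4 \right)}\right)^{2} = \left(\left(12 - -7\right) + \frac{-4 + 4}{-1 + 4}\right)^{2} = \left(\left(12 + 7\right) + \frac{1}{3} \cdot 0\right)^{2} = \left(19 + \frac{1}{3} \cdot 0\right)^{2} = \left(19 + 0\right)^{2} = 19^{2} = 361$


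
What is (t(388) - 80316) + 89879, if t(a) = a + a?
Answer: 10339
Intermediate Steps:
t(a) = 2*a
(t(388) - 80316) + 89879 = (2*388 - 80316) + 89879 = (776 - 80316) + 89879 = -79540 + 89879 = 10339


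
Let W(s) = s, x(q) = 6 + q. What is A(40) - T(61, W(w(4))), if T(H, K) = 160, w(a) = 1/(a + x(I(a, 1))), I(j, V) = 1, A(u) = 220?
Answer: 60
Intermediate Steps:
w(a) = 1/(7 + a) (w(a) = 1/(a + (6 + 1)) = 1/(a + 7) = 1/(7 + a))
A(40) - T(61, W(w(4))) = 220 - 1*160 = 220 - 160 = 60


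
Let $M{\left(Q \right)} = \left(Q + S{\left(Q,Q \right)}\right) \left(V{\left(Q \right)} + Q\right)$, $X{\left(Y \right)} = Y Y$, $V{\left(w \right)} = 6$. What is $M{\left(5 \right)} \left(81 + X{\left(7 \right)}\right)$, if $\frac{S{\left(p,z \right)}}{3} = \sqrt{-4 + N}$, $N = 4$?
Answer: $7150$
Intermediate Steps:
$X{\left(Y \right)} = Y^{2}$
$S{\left(p,z \right)} = 0$ ($S{\left(p,z \right)} = 3 \sqrt{-4 + 4} = 3 \sqrt{0} = 3 \cdot 0 = 0$)
$M{\left(Q \right)} = Q \left(6 + Q\right)$ ($M{\left(Q \right)} = \left(Q + 0\right) \left(6 + Q\right) = Q \left(6 + Q\right)$)
$M{\left(5 \right)} \left(81 + X{\left(7 \right)}\right) = 5 \left(6 + 5\right) \left(81 + 7^{2}\right) = 5 \cdot 11 \left(81 + 49\right) = 55 \cdot 130 = 7150$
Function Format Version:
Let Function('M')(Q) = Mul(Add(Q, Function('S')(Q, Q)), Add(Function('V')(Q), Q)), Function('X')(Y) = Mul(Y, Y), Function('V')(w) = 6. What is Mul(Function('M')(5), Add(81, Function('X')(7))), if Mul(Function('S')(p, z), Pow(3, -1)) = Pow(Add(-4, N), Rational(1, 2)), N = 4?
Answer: 7150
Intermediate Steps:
Function('X')(Y) = Pow(Y, 2)
Function('S')(p, z) = 0 (Function('S')(p, z) = Mul(3, Pow(Add(-4, 4), Rational(1, 2))) = Mul(3, Pow(0, Rational(1, 2))) = Mul(3, 0) = 0)
Function('M')(Q) = Mul(Q, Add(6, Q)) (Function('M')(Q) = Mul(Add(Q, 0), Add(6, Q)) = Mul(Q, Add(6, Q)))
Mul(Function('M')(5), Add(81, Function('X')(7))) = Mul(Mul(5, Add(6, 5)), Add(81, Pow(7, 2))) = Mul(Mul(5, 11), Add(81, 49)) = Mul(55, 130) = 7150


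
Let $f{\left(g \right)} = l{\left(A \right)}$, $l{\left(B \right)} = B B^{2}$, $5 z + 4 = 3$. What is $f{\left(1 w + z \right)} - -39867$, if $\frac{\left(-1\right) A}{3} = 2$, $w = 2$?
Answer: $39651$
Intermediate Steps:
$z = - \frac{1}{5}$ ($z = - \frac{4}{5} + \frac{1}{5} \cdot 3 = - \frac{4}{5} + \frac{3}{5} = - \frac{1}{5} \approx -0.2$)
$A = -6$ ($A = \left(-3\right) 2 = -6$)
$l{\left(B \right)} = B^{3}$
$f{\left(g \right)} = -216$ ($f{\left(g \right)} = \left(-6\right)^{3} = -216$)
$f{\left(1 w + z \right)} - -39867 = -216 - -39867 = -216 + 39867 = 39651$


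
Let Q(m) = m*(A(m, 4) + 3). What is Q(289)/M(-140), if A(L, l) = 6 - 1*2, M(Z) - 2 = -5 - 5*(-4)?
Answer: 119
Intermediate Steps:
M(Z) = 17 (M(Z) = 2 + (-5 - 5*(-4)) = 2 + (-5 + 20) = 2 + 15 = 17)
A(L, l) = 4 (A(L, l) = 6 - 2 = 4)
Q(m) = 7*m (Q(m) = m*(4 + 3) = m*7 = 7*m)
Q(289)/M(-140) = (7*289)/17 = 2023*(1/17) = 119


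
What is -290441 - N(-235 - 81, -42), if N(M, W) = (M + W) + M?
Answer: -289767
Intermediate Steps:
N(M, W) = W + 2*M
-290441 - N(-235 - 81, -42) = -290441 - (-42 + 2*(-235 - 81)) = -290441 - (-42 + 2*(-316)) = -290441 - (-42 - 632) = -290441 - 1*(-674) = -290441 + 674 = -289767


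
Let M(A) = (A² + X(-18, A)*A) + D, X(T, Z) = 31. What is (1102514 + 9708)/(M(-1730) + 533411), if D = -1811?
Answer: 556111/1735435 ≈ 0.32044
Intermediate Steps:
M(A) = -1811 + A² + 31*A (M(A) = (A² + 31*A) - 1811 = -1811 + A² + 31*A)
(1102514 + 9708)/(M(-1730) + 533411) = (1102514 + 9708)/((-1811 + (-1730)² + 31*(-1730)) + 533411) = 1112222/((-1811 + 2992900 - 53630) + 533411) = 1112222/(2937459 + 533411) = 1112222/3470870 = 1112222*(1/3470870) = 556111/1735435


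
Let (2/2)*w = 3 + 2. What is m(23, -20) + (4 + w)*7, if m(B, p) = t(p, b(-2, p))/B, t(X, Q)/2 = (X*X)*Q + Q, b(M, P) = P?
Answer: -14591/23 ≈ -634.39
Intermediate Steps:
t(X, Q) = 2*Q + 2*Q*X² (t(X, Q) = 2*((X*X)*Q + Q) = 2*(X²*Q + Q) = 2*(Q*X² + Q) = 2*(Q + Q*X²) = 2*Q + 2*Q*X²)
w = 5 (w = 3 + 2 = 5)
m(B, p) = 2*p*(1 + p²)/B (m(B, p) = (2*p*(1 + p²))/B = 2*p*(1 + p²)/B)
m(23, -20) + (4 + w)*7 = 2*(-20)*(1 + (-20)²)/23 + (4 + 5)*7 = 2*(-20)*(1/23)*(1 + 400) + 9*7 = 2*(-20)*(1/23)*401 + 63 = -16040/23 + 63 = -14591/23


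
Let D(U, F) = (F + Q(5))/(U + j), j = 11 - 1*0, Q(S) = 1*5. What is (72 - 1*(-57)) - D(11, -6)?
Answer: 2839/22 ≈ 129.05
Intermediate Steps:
Q(S) = 5
j = 11 (j = 11 + 0 = 11)
D(U, F) = (5 + F)/(11 + U) (D(U, F) = (F + 5)/(U + 11) = (5 + F)/(11 + U))
(72 - 1*(-57)) - D(11, -6) = (72 - 1*(-57)) - (5 - 6)/(11 + 11) = (72 + 57) - (-1)/22 = 129 - (-1)/22 = 129 - 1*(-1/22) = 129 + 1/22 = 2839/22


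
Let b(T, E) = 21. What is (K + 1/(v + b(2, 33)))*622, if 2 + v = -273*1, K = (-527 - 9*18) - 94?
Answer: -61852613/127 ≈ -4.8703e+5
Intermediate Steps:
K = -783 (K = (-527 - 162) - 94 = -689 - 94 = -783)
v = -275 (v = -2 - 273*1 = -2 - 273 = -275)
(K + 1/(v + b(2, 33)))*622 = (-783 + 1/(-275 + 21))*622 = (-783 + 1/(-254))*622 = (-783 - 1/254)*622 = -198883/254*622 = -61852613/127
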